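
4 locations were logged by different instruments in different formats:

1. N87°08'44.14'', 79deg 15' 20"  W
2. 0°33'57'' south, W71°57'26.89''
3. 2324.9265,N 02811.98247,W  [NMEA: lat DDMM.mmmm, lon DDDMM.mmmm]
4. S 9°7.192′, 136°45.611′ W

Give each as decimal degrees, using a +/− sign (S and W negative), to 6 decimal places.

1. 87.145594, -79.255556
2. -0.565833, -71.957469
3. 23.415442, -28.199708
4. -9.119867, -136.760183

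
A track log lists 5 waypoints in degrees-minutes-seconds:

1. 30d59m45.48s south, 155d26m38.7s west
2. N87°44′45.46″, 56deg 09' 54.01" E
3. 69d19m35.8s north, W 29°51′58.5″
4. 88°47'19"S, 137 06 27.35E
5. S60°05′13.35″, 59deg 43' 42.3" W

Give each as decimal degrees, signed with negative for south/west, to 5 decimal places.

1. -30.99597, -155.44408
2. 87.74596, 56.16500
3. 69.32661, -29.86625
4. -88.78861, 137.10760
5. -60.08704, -59.72842

Point 1:
  φ: 59′ + 45.48″ = 59.75800′; 30 + 59.75800/60 = 30.995967
  hemisphere S, so the sign is −
  Longitude: 155 + 26/60 + 38.7/3600 = 155.444083
  W ⇒ negate
Point 2:
  Latitude: 87° + 44/60 + 45.46/3600 = 87 + 0.733333 + 0.012628 = 87.745961
  N → positive
  Lon: 56 + 9/60 + 54.01/3600 = 56.165003
  E ⇒ keep positive
Point 3:
  Latitude: 69 + 19/60 + 35.8/3600 = 69.326611
  N ⇒ keep positive
  λ: 29° + 51/60 + 58.5/3600 = 29 + 0.850000 + 0.016250 = 29.866250
  hemisphere W, so the sign is −
Point 4:
  Lat: 47′ + 19″ = 47.31667′; 88 + 47.31667/60 = 88.788611
  S ⇒ negate
  Longitude: 6′ + 27.35″ = 6.45583′; 137 + 6.45583/60 = 137.107597
  E → positive
Point 5:
  φ: 60° + 5/60 + 13.35/3600 = 60 + 0.083333 + 0.003708 = 60.087042
  S ⇒ negate
  Longitude: 59° + 43/60 + 42.3/3600 = 59 + 0.716667 + 0.011750 = 59.728417
  W → negative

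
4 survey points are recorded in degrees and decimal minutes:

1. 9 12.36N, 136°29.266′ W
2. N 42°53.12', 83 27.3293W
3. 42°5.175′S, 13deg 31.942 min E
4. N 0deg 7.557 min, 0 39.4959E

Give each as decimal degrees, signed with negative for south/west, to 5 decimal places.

1. 9.20600, -136.48777
2. 42.88533, -83.45549
3. -42.08625, 13.53237
4. 0.12595, 0.65827

Point 1:
  Latitude: 9 + 12.36/60 = 9.206000
  N ⇒ keep positive
  λ: 136 + 29.266/60 = 136.487767
  W → negative
Point 2:
  Latitude: 42 + 53.12/60 = 42.885333
  N → positive
  Lon: 83 + 27.3293/60 = 83.455488
  hemisphere W, so the sign is −
Point 3:
  φ: 5.175′ = 0.086250°; total 42.086250
  hemisphere S, so the sign is −
  Lon: 13 + 31.942/60 = 13.532367
  E → positive
Point 4:
  φ: 0 + 7.557/60 = 0.125950
  N ⇒ keep positive
  λ: 39.4959′ = 0.658265°; total 0.658265
  E → positive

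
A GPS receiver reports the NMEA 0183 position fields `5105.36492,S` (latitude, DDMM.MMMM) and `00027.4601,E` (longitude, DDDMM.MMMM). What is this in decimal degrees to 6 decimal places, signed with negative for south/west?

Lat: degrees = first 2 digits = 51, minutes = 5.36492; 51 + 5.36492/60 = 51.0894153
S ⇒ negate
Longitude: split at 3 digits → 000° and 27.4601′; 0 + 27.4601/60 = 0.4576683
E → positive

-51.089415, 0.457668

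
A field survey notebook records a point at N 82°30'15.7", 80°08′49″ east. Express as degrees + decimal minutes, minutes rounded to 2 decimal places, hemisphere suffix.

82° 30.26′ N, 80° 8.82′ E

Latitude: 30 + 15.7/60 = 30.2617′
Lon: 8 + 49/60 = 8.8167′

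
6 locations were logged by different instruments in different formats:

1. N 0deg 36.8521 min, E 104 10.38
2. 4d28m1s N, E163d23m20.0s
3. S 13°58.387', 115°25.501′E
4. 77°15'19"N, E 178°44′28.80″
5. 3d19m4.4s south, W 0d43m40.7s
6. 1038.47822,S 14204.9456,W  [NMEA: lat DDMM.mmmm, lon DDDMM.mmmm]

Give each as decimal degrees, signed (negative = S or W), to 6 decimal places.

Point 1:
  φ: 0 + 36.8521/60 = 0.6142017
  N ⇒ keep positive
  Lon: 104 + 10.38/60 = 104.1730000
  E → positive
Point 2:
  Latitude: 28′ + 1″ = 28.01667′; 4 + 28.01667/60 = 4.4669444
  N → positive
  λ: 163 + 23/60 + 20/3600 = 163.3888889
  E ⇒ keep positive
Point 3:
  Latitude: 13 + 58.387/60 = 13.9731167
  S ⇒ negate
  Longitude: 25.501′ = 0.425017°; total 115.4250167
  E → positive
Point 4:
  Lat: 77° + 15/60 + 19/3600 = 77 + 0.250000 + 0.005278 = 77.2552778
  N ⇒ keep positive
  λ: 178° + 44/60 + 28.8/3600 = 178 + 0.733333 + 0.008000 = 178.7413333
  E ⇒ keep positive
Point 5:
  Lat: 3 + 19/60 + 4.4/3600 = 3.3178889
  S ⇒ negate
  Lon: 0 + 43/60 + 40.7/3600 = 0.7279722
  W ⇒ negate
Point 6:
  φ: degrees = first 2 digits = 10, minutes = 38.47822; 10 + 38.47822/60 = 10.6413037
  S ⇒ negate
  λ: degrees = first 3 digits = 142, minutes = 4.9456; 142 + 4.9456/60 = 142.0824267
  W ⇒ negate

1. 0.614202, 104.173000
2. 4.466944, 163.388889
3. -13.973117, 115.425017
4. 77.255278, 178.741333
5. -3.317889, -0.727972
6. -10.641304, -142.082427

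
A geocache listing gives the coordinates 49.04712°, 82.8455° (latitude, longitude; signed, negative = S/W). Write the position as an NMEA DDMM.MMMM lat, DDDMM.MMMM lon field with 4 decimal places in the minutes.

4902.8272,N / 08250.7300,E

Lat: minutes = (49.047120 − 49) × 60 = 2.827200
Lon: fractional part 0.845500 → 50.730000 minutes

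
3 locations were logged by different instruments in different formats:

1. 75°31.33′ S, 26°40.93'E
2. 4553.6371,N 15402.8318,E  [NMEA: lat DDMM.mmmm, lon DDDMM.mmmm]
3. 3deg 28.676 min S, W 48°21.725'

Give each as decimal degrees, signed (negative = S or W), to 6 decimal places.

Point 1:
  φ: 75 + 31.33/60 = 75.5221667
  S → negative
  Longitude: 40.93′ = 0.682167°; total 26.6821667
  E ⇒ keep positive
Point 2:
  Latitude: degrees = first 2 digits = 45, minutes = 53.6371; 45 + 53.6371/60 = 45.8939517
  N ⇒ keep positive
  Longitude: split at 3 digits → 154° and 2.8318′; 154 + 2.8318/60 = 154.0471967
  E ⇒ keep positive
Point 3:
  Latitude: 28.676′ = 0.477933°; total 3.4779333
  S ⇒ negate
  λ: 48 + 21.725/60 = 48.3620833
  hemisphere W, so the sign is −

1. -75.522167, 26.682167
2. 45.893952, 154.047197
3. -3.477933, -48.362083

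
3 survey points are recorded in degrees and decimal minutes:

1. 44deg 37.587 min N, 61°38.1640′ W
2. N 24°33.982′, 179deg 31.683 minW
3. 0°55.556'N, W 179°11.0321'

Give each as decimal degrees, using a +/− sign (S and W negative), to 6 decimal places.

Point 1:
  Lat: 37.587′ = 0.626450°; total 44.6264500
  N ⇒ keep positive
  λ: 38.164′ = 0.636067°; total 61.6360667
  W ⇒ negate
Point 2:
  φ: 33.982′ = 0.566367°; total 24.5663667
  N → positive
  λ: 31.683′ = 0.528050°; total 179.5280500
  hemisphere W, so the sign is −
Point 3:
  Latitude: 0 + 55.556/60 = 0.9259333
  N ⇒ keep positive
  λ: 11.0321′ = 0.183868°; total 179.1838683
  W → negative

1. 44.626450, -61.636067
2. 24.566367, -179.528050
3. 0.925933, -179.183868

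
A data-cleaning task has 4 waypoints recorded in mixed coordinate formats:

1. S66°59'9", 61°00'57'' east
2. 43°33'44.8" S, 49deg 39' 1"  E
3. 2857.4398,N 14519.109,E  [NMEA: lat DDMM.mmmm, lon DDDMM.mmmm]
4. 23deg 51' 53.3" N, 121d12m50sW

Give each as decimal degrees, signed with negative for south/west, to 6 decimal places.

Point 1:
  Latitude: 66° + 59/60 + 9/3600 = 66 + 0.983333 + 0.002500 = 66.9858333
  S ⇒ negate
  Longitude: 61 + 0/60 + 57/3600 = 61.0158333
  E ⇒ keep positive
Point 2:
  Lat: 33′ + 44.8″ = 33.74667′; 43 + 33.74667/60 = 43.5624444
  S → negative
  λ: 49 + 39/60 + 1/3600 = 49.6502778
  E → positive
Point 3:
  Lat: split at 2 digits → 28° and 57.4398′; 28 + 57.4398/60 = 28.9573300
  N ⇒ keep positive
  Lon: split at 3 digits → 145° and 19.109′; 145 + 19.109/60 = 145.3184833
  E → positive
Point 4:
  Lat: 51′ + 53.3″ = 51.88833′; 23 + 51.88833/60 = 23.8648056
  N → positive
  Lon: 12′ + 50″ = 12.83333′; 121 + 12.83333/60 = 121.2138889
  hemisphere W, so the sign is −

1. -66.985833, 61.015833
2. -43.562444, 49.650278
3. 28.957330, 145.318483
4. 23.864806, -121.213889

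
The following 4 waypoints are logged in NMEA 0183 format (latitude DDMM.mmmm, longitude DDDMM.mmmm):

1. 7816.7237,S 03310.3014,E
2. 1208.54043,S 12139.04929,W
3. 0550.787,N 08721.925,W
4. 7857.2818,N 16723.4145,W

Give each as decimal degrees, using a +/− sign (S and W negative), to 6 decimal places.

1. -78.278728, 33.171690
2. -12.142341, -121.650822
3. 5.846450, -87.365417
4. 78.954697, -167.390242

Point 1:
  Lat: degrees = first 2 digits = 78, minutes = 16.7237; 78 + 16.7237/60 = 78.2787283
  S ⇒ negate
  λ: degrees = first 3 digits = 33, minutes = 10.3014; 33 + 10.3014/60 = 33.1716900
  E → positive
Point 2:
  Lat: degrees = first 2 digits = 12, minutes = 8.54043; 12 + 8.54043/60 = 12.1423405
  S → negative
  λ: split at 3 digits → 121° and 39.04929′; 121 + 39.04929/60 = 121.6508215
  W ⇒ negate
Point 3:
  φ: degrees = first 2 digits = 5, minutes = 50.787; 5 + 50.787/60 = 5.8464500
  N ⇒ keep positive
  Lon: degrees = first 3 digits = 87, minutes = 21.925; 87 + 21.925/60 = 87.3654167
  hemisphere W, so the sign is −
Point 4:
  Lat: degrees = first 2 digits = 78, minutes = 57.2818; 78 + 57.2818/60 = 78.9546967
  N → positive
  Longitude: split at 3 digits → 167° and 23.4145′; 167 + 23.4145/60 = 167.3902417
  W → negative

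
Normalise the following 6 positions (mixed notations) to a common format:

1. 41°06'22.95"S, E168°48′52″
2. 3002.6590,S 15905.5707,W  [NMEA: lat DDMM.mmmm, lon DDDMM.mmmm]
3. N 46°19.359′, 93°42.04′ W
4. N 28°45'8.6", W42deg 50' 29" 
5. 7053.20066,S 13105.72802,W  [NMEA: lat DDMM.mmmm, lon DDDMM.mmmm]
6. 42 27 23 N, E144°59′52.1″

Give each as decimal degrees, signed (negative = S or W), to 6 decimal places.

Point 1:
  φ: 41 + 6/60 + 22.95/3600 = 41.1063750
  hemisphere S, so the sign is −
  Longitude: 168 + 48/60 + 52/3600 = 168.8144444
  E ⇒ keep positive
Point 2:
  φ: split at 2 digits → 30° and 2.659′; 30 + 2.659/60 = 30.0443167
  S → negative
  Longitude: degrees = first 3 digits = 159, minutes = 5.5707; 159 + 5.5707/60 = 159.0928450
  hemisphere W, so the sign is −
Point 3:
  Latitude: 46 + 19.359/60 = 46.3226500
  N → positive
  Lon: 93 + 42.04/60 = 93.7006667
  hemisphere W, so the sign is −
Point 4:
  φ: 45′ + 8.6″ = 45.14333′; 28 + 45.14333/60 = 28.7523889
  N → positive
  λ: 50′ + 29″ = 50.48333′; 42 + 50.48333/60 = 42.8413889
  W ⇒ negate
Point 5:
  Lat: split at 2 digits → 70° and 53.20066′; 70 + 53.20066/60 = 70.8866777
  S → negative
  Longitude: degrees = first 3 digits = 131, minutes = 5.72802; 131 + 5.72802/60 = 131.0954670
  W ⇒ negate
Point 6:
  Lat: 27′ + 23″ = 27.38333′; 42 + 27.38333/60 = 42.4563889
  N → positive
  Longitude: 59′ + 52.1″ = 59.86833′; 144 + 59.86833/60 = 144.9978056
  E → positive

1. -41.106375, 168.814444
2. -30.044317, -159.092845
3. 46.322650, -93.700667
4. 28.752389, -42.841389
5. -70.886678, -131.095467
6. 42.456389, 144.997806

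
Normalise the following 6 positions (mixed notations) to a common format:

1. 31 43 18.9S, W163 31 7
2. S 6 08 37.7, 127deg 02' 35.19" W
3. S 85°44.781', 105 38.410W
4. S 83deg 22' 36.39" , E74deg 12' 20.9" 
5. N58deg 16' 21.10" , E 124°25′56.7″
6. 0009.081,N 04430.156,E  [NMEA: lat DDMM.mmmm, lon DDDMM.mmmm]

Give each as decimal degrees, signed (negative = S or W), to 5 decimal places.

1. -31.72192, -163.51861
2. -6.14381, -127.04311
3. -85.74635, -105.64017
4. -83.37678, 74.20581
5. 58.27253, 124.43242
6. 0.15135, 44.50260

Point 1:
  φ: 31 + 43/60 + 18.9/3600 = 31.721917
  hemisphere S, so the sign is −
  Lon: 31′ + 7″ = 31.11667′; 163 + 31.11667/60 = 163.518611
  W ⇒ negate
Point 2:
  Lat: 6° + 8/60 + 37.7/3600 = 6 + 0.133333 + 0.010472 = 6.143806
  S → negative
  λ: 127 + 2/60 + 35.19/3600 = 127.043108
  hemisphere W, so the sign is −
Point 3:
  Lat: 44.781′ = 0.746350°; total 85.746350
  S ⇒ negate
  Lon: 105 + 38.41/60 = 105.640167
  W ⇒ negate
Point 4:
  Lat: 22′ + 36.39″ = 22.60650′; 83 + 22.60650/60 = 83.376775
  S → negative
  λ: 74 + 12/60 + 20.9/3600 = 74.205806
  E ⇒ keep positive
Point 5:
  Lat: 58° + 16/60 + 21.1/3600 = 58 + 0.266667 + 0.005861 = 58.272528
  N → positive
  Lon: 25′ + 56.7″ = 25.94500′; 124 + 25.94500/60 = 124.432417
  E → positive
Point 6:
  φ: split at 2 digits → 00° and 9.081′; 0 + 9.081/60 = 0.151350
  N ⇒ keep positive
  Longitude: split at 3 digits → 044° and 30.156′; 44 + 30.156/60 = 44.502600
  E → positive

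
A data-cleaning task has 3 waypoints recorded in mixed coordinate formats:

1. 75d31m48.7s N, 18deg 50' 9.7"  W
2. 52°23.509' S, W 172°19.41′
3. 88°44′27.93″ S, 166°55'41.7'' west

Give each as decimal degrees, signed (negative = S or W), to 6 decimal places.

1. 75.530194, -18.836028
2. -52.391817, -172.323500
3. -88.741092, -166.928250

Point 1:
  φ: 31′ + 48.7″ = 31.81167′; 75 + 31.81167/60 = 75.5301944
  N ⇒ keep positive
  Lon: 50′ + 9.7″ = 50.16167′; 18 + 50.16167/60 = 18.8360278
  hemisphere W, so the sign is −
Point 2:
  φ: 23.509′ = 0.391817°; total 52.3918167
  hemisphere S, so the sign is −
  λ: 172 + 19.41/60 = 172.3235000
  hemisphere W, so the sign is −
Point 3:
  φ: 44′ + 27.93″ = 44.46550′; 88 + 44.46550/60 = 88.7410917
  hemisphere S, so the sign is −
  λ: 166° + 55/60 + 41.7/3600 = 166 + 0.916667 + 0.011583 = 166.9282500
  W ⇒ negate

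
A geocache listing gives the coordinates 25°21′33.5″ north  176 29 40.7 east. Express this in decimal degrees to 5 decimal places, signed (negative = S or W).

25.35931, 176.49464

Latitude: 21′ + 33.5″ = 21.55833′; 25 + 21.55833/60 = 25.359306
N → positive
Lon: 29′ + 40.7″ = 29.67833′; 176 + 29.67833/60 = 176.494639
E ⇒ keep positive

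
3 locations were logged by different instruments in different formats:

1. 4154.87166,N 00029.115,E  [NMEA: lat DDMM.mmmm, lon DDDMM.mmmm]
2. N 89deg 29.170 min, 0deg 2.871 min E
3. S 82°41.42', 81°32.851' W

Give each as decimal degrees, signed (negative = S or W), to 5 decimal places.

Point 1:
  Latitude: degrees = first 2 digits = 41, minutes = 54.87166; 41 + 54.87166/60 = 41.914528
  N → positive
  λ: split at 3 digits → 000° and 29.115′; 0 + 29.115/60 = 0.485250
  E → positive
Point 2:
  φ: 89 + 29.17/60 = 89.486167
  N → positive
  λ: 0 + 2.871/60 = 0.047850
  E ⇒ keep positive
Point 3:
  φ: 41.42′ = 0.690333°; total 82.690333
  S → negative
  λ: 81 + 32.851/60 = 81.547517
  hemisphere W, so the sign is −

1. 41.91453, 0.48525
2. 89.48617, 0.04785
3. -82.69033, -81.54752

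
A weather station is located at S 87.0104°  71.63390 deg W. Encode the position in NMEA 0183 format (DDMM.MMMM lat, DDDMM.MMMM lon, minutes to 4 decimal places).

φ: fractional part 0.010400 → 0.624000 minutes
λ: minutes = (71.633900 − 71) × 60 = 38.034000

8700.6240,S / 07138.0340,W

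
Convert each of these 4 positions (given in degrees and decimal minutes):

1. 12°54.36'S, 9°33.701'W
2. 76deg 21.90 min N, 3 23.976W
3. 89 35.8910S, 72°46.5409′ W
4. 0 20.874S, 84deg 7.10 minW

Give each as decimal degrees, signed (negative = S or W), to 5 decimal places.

Point 1:
  Lat: 12 + 54.36/60 = 12.906000
  S ⇒ negate
  Longitude: 9 + 33.701/60 = 9.561683
  W ⇒ negate
Point 2:
  φ: 76 + 21.9/60 = 76.365000
  N → positive
  Lon: 23.976′ = 0.399600°; total 3.399600
  W → negative
Point 3:
  Latitude: 89 + 35.891/60 = 89.598183
  S → negative
  λ: 46.5409′ = 0.775682°; total 72.775682
  W ⇒ negate
Point 4:
  Lat: 20.874′ = 0.347900°; total 0.347900
  S → negative
  λ: 7.1′ = 0.118333°; total 84.118333
  hemisphere W, so the sign is −

1. -12.90600, -9.56168
2. 76.36500, -3.39960
3. -89.59818, -72.77568
4. -0.34790, -84.11833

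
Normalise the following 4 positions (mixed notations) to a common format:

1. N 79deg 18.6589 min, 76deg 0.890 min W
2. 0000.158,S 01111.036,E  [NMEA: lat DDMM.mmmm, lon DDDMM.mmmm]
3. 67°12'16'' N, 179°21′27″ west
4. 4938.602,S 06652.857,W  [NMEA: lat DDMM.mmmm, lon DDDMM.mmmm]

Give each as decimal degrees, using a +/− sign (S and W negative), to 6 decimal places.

1. 79.310982, -76.014833
2. -0.002633, 11.183933
3. 67.204444, -179.357500
4. -49.643367, -66.880950

Point 1:
  Latitude: 79 + 18.6589/60 = 79.3109817
  N → positive
  Lon: 0.89′ = 0.014833°; total 76.0148333
  W ⇒ negate
Point 2:
  Lat: degrees = first 2 digits = 0, minutes = 0.158; 0 + 0.158/60 = 0.0026333
  S → negative
  Longitude: degrees = first 3 digits = 11, minutes = 11.036; 11 + 11.036/60 = 11.1839333
  E ⇒ keep positive
Point 3:
  φ: 12′ + 16″ = 12.26667′; 67 + 12.26667/60 = 67.2044444
  N ⇒ keep positive
  λ: 179 + 21/60 + 27/3600 = 179.3575000
  hemisphere W, so the sign is −
Point 4:
  Latitude: split at 2 digits → 49° and 38.602′; 49 + 38.602/60 = 49.6433667
  S → negative
  Longitude: split at 3 digits → 066° and 52.857′; 66 + 52.857/60 = 66.8809500
  W → negative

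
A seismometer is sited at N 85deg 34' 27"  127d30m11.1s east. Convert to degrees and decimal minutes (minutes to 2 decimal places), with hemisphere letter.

85° 34.45′ N, 127° 30.19′ E

Latitude: seconds/60 = 0.45000; minutes = 34 + 0.45000 = 34.4500
Lon: 30 + 11.1/60 = 30.1850′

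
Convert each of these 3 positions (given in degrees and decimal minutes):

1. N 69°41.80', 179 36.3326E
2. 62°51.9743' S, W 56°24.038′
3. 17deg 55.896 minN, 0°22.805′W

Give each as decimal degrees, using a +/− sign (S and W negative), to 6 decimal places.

Point 1:
  φ: 69 + 41.8/60 = 69.6966667
  N ⇒ keep positive
  Lon: 36.3326′ = 0.605543°; total 179.6055433
  E ⇒ keep positive
Point 2:
  φ: 62 + 51.9743/60 = 62.8662383
  S → negative
  λ: 24.038′ = 0.400633°; total 56.4006333
  hemisphere W, so the sign is −
Point 3:
  Lat: 17 + 55.896/60 = 17.9316000
  N ⇒ keep positive
  Longitude: 22.805′ = 0.380083°; total 0.3800833
  W → negative

1. 69.696667, 179.605543
2. -62.866238, -56.400633
3. 17.931600, -0.380083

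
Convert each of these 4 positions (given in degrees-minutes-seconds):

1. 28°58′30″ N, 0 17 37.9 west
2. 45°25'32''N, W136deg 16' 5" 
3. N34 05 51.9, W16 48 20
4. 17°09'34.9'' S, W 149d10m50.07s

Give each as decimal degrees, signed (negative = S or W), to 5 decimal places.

1. 28.97500, -0.29386
2. 45.42556, -136.26806
3. 34.09775, -16.80556
4. -17.15969, -149.18058

Point 1:
  Latitude: 58′ + 30″ = 58.50000′; 28 + 58.50000/60 = 28.975000
  N ⇒ keep positive
  Longitude: 0° + 17/60 + 37.9/3600 = 0 + 0.283333 + 0.010528 = 0.293861
  W → negative
Point 2:
  Latitude: 45 + 25/60 + 32/3600 = 45.425556
  N → positive
  Longitude: 136 + 16/60 + 5/3600 = 136.268056
  W ⇒ negate
Point 3:
  Latitude: 5′ + 51.9″ = 5.86500′; 34 + 5.86500/60 = 34.097750
  N → positive
  λ: 48′ + 20″ = 48.33333′; 16 + 48.33333/60 = 16.805556
  W → negative
Point 4:
  φ: 17 + 9/60 + 34.9/3600 = 17.159694
  S → negative
  Lon: 149° + 10/60 + 50.07/3600 = 149 + 0.166667 + 0.013908 = 149.180575
  hemisphere W, so the sign is −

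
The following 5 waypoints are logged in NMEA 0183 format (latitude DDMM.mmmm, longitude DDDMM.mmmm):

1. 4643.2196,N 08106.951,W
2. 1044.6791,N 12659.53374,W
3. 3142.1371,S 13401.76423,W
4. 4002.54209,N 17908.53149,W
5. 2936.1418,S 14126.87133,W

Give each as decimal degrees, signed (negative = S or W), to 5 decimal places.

1. 46.72033, -81.11585
2. 10.74465, -126.99223
3. -31.70229, -134.02940
4. 40.04237, -179.14219
5. -29.60236, -141.44786

Point 1:
  Lat: degrees = first 2 digits = 46, minutes = 43.2196; 46 + 43.2196/60 = 46.720327
  N ⇒ keep positive
  Lon: degrees = first 3 digits = 81, minutes = 6.951; 81 + 6.951/60 = 81.115850
  W ⇒ negate
Point 2:
  φ: degrees = first 2 digits = 10, minutes = 44.6791; 10 + 44.6791/60 = 10.744652
  N ⇒ keep positive
  λ: split at 3 digits → 126° and 59.53374′; 126 + 59.53374/60 = 126.992229
  W → negative
Point 3:
  φ: degrees = first 2 digits = 31, minutes = 42.1371; 31 + 42.1371/60 = 31.702285
  hemisphere S, so the sign is −
  Lon: split at 3 digits → 134° and 1.76423′; 134 + 1.76423/60 = 134.029404
  W ⇒ negate
Point 4:
  φ: degrees = first 2 digits = 40, minutes = 2.54209; 40 + 2.54209/60 = 40.042368
  N → positive
  Lon: split at 3 digits → 179° and 8.53149′; 179 + 8.53149/60 = 179.142192
  W → negative
Point 5:
  Latitude: degrees = first 2 digits = 29, minutes = 36.1418; 29 + 36.1418/60 = 29.602363
  S → negative
  Lon: split at 3 digits → 141° and 26.87133′; 141 + 26.87133/60 = 141.447856
  hemisphere W, so the sign is −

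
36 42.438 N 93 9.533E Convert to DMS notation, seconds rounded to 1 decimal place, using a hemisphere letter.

36°42′26.3″ N, 93°09′32.0″ E

φ: fractional minutes 0.43800 × 60 = 26.280″
Longitude: fractional minutes 0.53300 × 60 = 31.980″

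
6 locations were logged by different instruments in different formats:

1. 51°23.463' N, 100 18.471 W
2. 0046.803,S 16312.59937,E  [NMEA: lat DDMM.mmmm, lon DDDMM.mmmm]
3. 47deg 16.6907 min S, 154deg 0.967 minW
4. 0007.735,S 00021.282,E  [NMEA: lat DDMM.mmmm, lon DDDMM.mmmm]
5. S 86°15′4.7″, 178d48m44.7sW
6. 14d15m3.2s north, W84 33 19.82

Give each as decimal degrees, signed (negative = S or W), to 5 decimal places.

1. 51.39105, -100.30785
2. -0.78005, 163.20999
3. -47.27818, -154.01612
4. -0.12892, 0.35470
5. -86.25131, -178.81242
6. 14.25089, -84.55551

Point 1:
  φ: 51 + 23.463/60 = 51.391050
  N ⇒ keep positive
  Lon: 100 + 18.471/60 = 100.307850
  hemisphere W, so the sign is −
Point 2:
  φ: split at 2 digits → 00° and 46.803′; 0 + 46.803/60 = 0.780050
  S → negative
  Lon: split at 3 digits → 163° and 12.59937′; 163 + 12.59937/60 = 163.209990
  E ⇒ keep positive
Point 3:
  Latitude: 16.6907′ = 0.278178°; total 47.278178
  S → negative
  Lon: 0.967′ = 0.016117°; total 154.016117
  hemisphere W, so the sign is −
Point 4:
  φ: split at 2 digits → 00° and 7.735′; 0 + 7.735/60 = 0.128917
  S → negative
  Lon: split at 3 digits → 000° and 21.282′; 0 + 21.282/60 = 0.354700
  E ⇒ keep positive
Point 5:
  φ: 86 + 15/60 + 4.7/3600 = 86.251306
  S → negative
  λ: 178° + 48/60 + 44.7/3600 = 178 + 0.800000 + 0.012417 = 178.812417
  W ⇒ negate
Point 6:
  Lat: 15′ + 3.2″ = 15.05333′; 14 + 15.05333/60 = 14.250889
  N ⇒ keep positive
  Longitude: 33′ + 19.82″ = 33.33033′; 84 + 33.33033/60 = 84.555506
  hemisphere W, so the sign is −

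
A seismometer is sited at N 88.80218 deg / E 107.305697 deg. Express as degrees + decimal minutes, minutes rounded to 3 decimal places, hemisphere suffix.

88° 48.131′ N, 107° 18.342′ E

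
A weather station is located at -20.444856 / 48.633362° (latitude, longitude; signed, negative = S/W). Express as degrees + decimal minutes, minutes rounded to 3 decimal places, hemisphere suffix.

20° 26.691′ S, 48° 38.002′ E

Latitude is negative → S; |value| = 20.444856
Latitude: fractional part 0.444856 → 26.69136 minutes
Lon: 48° + 0.633362 × 60 = 48° 38.00172′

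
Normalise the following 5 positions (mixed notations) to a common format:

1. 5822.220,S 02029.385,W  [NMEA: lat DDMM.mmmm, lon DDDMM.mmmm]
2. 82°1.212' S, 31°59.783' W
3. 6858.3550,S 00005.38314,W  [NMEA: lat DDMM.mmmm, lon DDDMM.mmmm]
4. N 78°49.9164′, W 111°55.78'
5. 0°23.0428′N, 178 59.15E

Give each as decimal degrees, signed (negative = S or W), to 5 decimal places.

Point 1:
  φ: split at 2 digits → 58° and 22.22′; 58 + 22.22/60 = 58.370333
  S ⇒ negate
  Lon: split at 3 digits → 020° and 29.385′; 20 + 29.385/60 = 20.489750
  W ⇒ negate
Point 2:
  φ: 82 + 1.212/60 = 82.020200
  S ⇒ negate
  Longitude: 59.783′ = 0.996383°; total 31.996383
  hemisphere W, so the sign is −
Point 3:
  φ: split at 2 digits → 68° and 58.355′; 68 + 58.355/60 = 68.972583
  S ⇒ negate
  Lon: split at 3 digits → 000° and 5.38314′; 0 + 5.38314/60 = 0.089719
  W → negative
Point 4:
  Lat: 78 + 49.9164/60 = 78.831940
  N ⇒ keep positive
  λ: 55.78′ = 0.929667°; total 111.929667
  W ⇒ negate
Point 5:
  Lat: 23.0428′ = 0.384047°; total 0.384047
  N ⇒ keep positive
  λ: 178 + 59.15/60 = 178.985833
  E ⇒ keep positive

1. -58.37033, -20.48975
2. -82.02020, -31.99638
3. -68.97258, -0.08972
4. 78.83194, -111.92967
5. 0.38405, 178.98583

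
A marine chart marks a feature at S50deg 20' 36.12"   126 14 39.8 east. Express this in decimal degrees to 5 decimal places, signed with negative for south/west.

Lat: 50 + 20/60 + 36.12/3600 = 50.343367
S → negative
Lon: 126 + 14/60 + 39.8/3600 = 126.244389
E ⇒ keep positive

-50.34337, 126.24439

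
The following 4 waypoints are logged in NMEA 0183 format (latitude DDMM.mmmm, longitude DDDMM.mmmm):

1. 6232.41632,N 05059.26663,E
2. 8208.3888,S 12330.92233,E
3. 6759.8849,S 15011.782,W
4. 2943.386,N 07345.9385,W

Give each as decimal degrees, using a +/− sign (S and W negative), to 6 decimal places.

Point 1:
  φ: degrees = first 2 digits = 62, minutes = 32.41632; 62 + 32.41632/60 = 62.5402720
  N ⇒ keep positive
  λ: split at 3 digits → 050° and 59.26663′; 50 + 59.26663/60 = 50.9877772
  E ⇒ keep positive
Point 2:
  Lat: split at 2 digits → 82° and 8.3888′; 82 + 8.3888/60 = 82.1398133
  S → negative
  Longitude: degrees = first 3 digits = 123, minutes = 30.92233; 123 + 30.92233/60 = 123.5153722
  E → positive
Point 3:
  Lat: split at 2 digits → 67° and 59.8849′; 67 + 59.8849/60 = 67.9980817
  hemisphere S, so the sign is −
  Longitude: split at 3 digits → 150° and 11.782′; 150 + 11.782/60 = 150.1963667
  W ⇒ negate
Point 4:
  Lat: split at 2 digits → 29° and 43.386′; 29 + 43.386/60 = 29.7231000
  N ⇒ keep positive
  λ: degrees = first 3 digits = 73, minutes = 45.9385; 73 + 45.9385/60 = 73.7656417
  W → negative

1. 62.540272, 50.987777
2. -82.139813, 123.515372
3. -67.998082, -150.196367
4. 29.723100, -73.765642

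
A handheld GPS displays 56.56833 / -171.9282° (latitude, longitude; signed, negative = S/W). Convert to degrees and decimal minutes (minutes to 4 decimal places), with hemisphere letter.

φ: minutes = (56.568330 − 56) × 60 = 34.099800
Longitude is negative → W; |value| = 171.928200
Longitude: fractional part 0.928200 → 55.692000 minutes

56° 34.0998′ N, 171° 55.6920′ W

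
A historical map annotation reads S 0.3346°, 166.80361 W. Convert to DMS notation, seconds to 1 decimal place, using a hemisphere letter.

0°20′4.6″ S, 166°48′13.0″ W

φ: whole degrees 0; 20.07600′ → 20′ and 4.560″
Longitude: 0.803610 × 60 = 48.21660′ → 48′, remainder × 60 = 12.996″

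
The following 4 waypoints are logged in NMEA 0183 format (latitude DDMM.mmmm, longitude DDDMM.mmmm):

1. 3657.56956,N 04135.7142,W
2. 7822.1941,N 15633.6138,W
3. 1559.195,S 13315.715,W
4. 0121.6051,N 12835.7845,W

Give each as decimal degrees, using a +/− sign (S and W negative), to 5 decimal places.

Point 1:
  Latitude: split at 2 digits → 36° and 57.56956′; 36 + 57.56956/60 = 36.959493
  N → positive
  Longitude: degrees = first 3 digits = 41, minutes = 35.7142; 41 + 35.7142/60 = 41.595237
  hemisphere W, so the sign is −
Point 2:
  φ: split at 2 digits → 78° and 22.1941′; 78 + 22.1941/60 = 78.369902
  N ⇒ keep positive
  Longitude: split at 3 digits → 156° and 33.6138′; 156 + 33.6138/60 = 156.560230
  W ⇒ negate
Point 3:
  Latitude: split at 2 digits → 15° and 59.195′; 15 + 59.195/60 = 15.986583
  hemisphere S, so the sign is −
  Longitude: split at 3 digits → 133° and 15.715′; 133 + 15.715/60 = 133.261917
  W ⇒ negate
Point 4:
  Latitude: split at 2 digits → 01° and 21.6051′; 1 + 21.6051/60 = 1.360085
  N ⇒ keep positive
  Longitude: degrees = first 3 digits = 128, minutes = 35.7845; 128 + 35.7845/60 = 128.596408
  W ⇒ negate

1. 36.95949, -41.59524
2. 78.36990, -156.56023
3. -15.98658, -133.26192
4. 1.36009, -128.59641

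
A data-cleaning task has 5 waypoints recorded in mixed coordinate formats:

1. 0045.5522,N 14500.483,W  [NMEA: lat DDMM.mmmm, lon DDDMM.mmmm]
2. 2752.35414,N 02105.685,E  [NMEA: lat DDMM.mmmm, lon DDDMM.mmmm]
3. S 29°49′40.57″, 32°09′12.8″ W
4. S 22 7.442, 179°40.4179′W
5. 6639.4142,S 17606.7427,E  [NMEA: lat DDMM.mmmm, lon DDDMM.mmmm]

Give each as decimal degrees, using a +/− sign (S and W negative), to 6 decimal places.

1. 0.759203, -145.008050
2. 27.872569, 21.094750
3. -29.827936, -32.153556
4. -22.124033, -179.673632
5. -66.656903, 176.112378

Point 1:
  φ: degrees = first 2 digits = 0, minutes = 45.5522; 0 + 45.5522/60 = 0.7592033
  N ⇒ keep positive
  Lon: split at 3 digits → 145° and 0.483′; 145 + 0.483/60 = 145.0080500
  W ⇒ negate
Point 2:
  Latitude: degrees = first 2 digits = 27, minutes = 52.35414; 27 + 52.35414/60 = 27.8725690
  N → positive
  Lon: split at 3 digits → 021° and 5.685′; 21 + 5.685/60 = 21.0947500
  E → positive
Point 3:
  Lat: 29° + 49/60 + 40.57/3600 = 29 + 0.816667 + 0.011269 = 29.8279361
  S ⇒ negate
  Longitude: 32 + 9/60 + 12.8/3600 = 32.1535556
  hemisphere W, so the sign is −
Point 4:
  Lat: 22 + 7.442/60 = 22.1240333
  hemisphere S, so the sign is −
  Lon: 179 + 40.4179/60 = 179.6736317
  W → negative
Point 5:
  Latitude: split at 2 digits → 66° and 39.4142′; 66 + 39.4142/60 = 66.6569033
  S ⇒ negate
  Longitude: degrees = first 3 digits = 176, minutes = 6.7427; 176 + 6.7427/60 = 176.1123783
  E → positive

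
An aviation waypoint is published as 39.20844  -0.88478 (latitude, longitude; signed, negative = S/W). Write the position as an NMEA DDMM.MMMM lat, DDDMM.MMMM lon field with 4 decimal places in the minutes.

3912.5064,N / 00053.0868,W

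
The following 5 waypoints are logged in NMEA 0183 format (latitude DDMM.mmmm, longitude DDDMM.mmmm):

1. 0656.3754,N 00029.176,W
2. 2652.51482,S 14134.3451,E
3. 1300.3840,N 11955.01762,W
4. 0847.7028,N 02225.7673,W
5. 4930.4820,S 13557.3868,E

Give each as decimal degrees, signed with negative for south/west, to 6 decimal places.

Point 1:
  φ: degrees = first 2 digits = 6, minutes = 56.3754; 6 + 56.3754/60 = 6.9395900
  N → positive
  λ: split at 3 digits → 000° and 29.176′; 0 + 29.176/60 = 0.4862667
  W → negative
Point 2:
  Latitude: degrees = first 2 digits = 26, minutes = 52.51482; 26 + 52.51482/60 = 26.8752470
  hemisphere S, so the sign is −
  λ: split at 3 digits → 141° and 34.3451′; 141 + 34.3451/60 = 141.5724183
  E → positive
Point 3:
  Latitude: split at 2 digits → 13° and 0.384′; 13 + 0.384/60 = 13.0064000
  N → positive
  Lon: degrees = first 3 digits = 119, minutes = 55.01762; 119 + 55.01762/60 = 119.9169603
  W ⇒ negate
Point 4:
  Latitude: degrees = first 2 digits = 8, minutes = 47.7028; 8 + 47.7028/60 = 8.7950467
  N ⇒ keep positive
  Lon: degrees = first 3 digits = 22, minutes = 25.7673; 22 + 25.7673/60 = 22.4294550
  W ⇒ negate
Point 5:
  Lat: split at 2 digits → 49° and 30.482′; 49 + 30.482/60 = 49.5080333
  S → negative
  λ: degrees = first 3 digits = 135, minutes = 57.3868; 135 + 57.3868/60 = 135.9564467
  E → positive

1. 6.939590, -0.486267
2. -26.875247, 141.572418
3. 13.006400, -119.916960
4. 8.795047, -22.429455
5. -49.508033, 135.956447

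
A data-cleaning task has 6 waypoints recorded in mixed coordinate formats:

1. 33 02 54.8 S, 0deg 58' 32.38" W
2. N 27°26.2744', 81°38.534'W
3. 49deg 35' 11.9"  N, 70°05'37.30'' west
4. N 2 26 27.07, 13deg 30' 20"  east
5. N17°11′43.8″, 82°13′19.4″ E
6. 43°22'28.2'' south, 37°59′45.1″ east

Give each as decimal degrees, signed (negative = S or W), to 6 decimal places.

Point 1:
  φ: 33° + 2/60 + 54.8/3600 = 33 + 0.033333 + 0.015222 = 33.0485556
  S ⇒ negate
  Longitude: 58′ + 32.38″ = 58.53967′; 0 + 58.53967/60 = 0.9756611
  W ⇒ negate
Point 2:
  Lat: 26.2744′ = 0.437907°; total 27.4379067
  N ⇒ keep positive
  λ: 81 + 38.534/60 = 81.6422333
  hemisphere W, so the sign is −
Point 3:
  φ: 35′ + 11.9″ = 35.19833′; 49 + 35.19833/60 = 49.5866389
  N ⇒ keep positive
  Lon: 5′ + 37.3″ = 5.62167′; 70 + 5.62167/60 = 70.0936944
  W → negative
Point 4:
  φ: 2° + 26/60 + 27.07/3600 = 2 + 0.433333 + 0.007519 = 2.4408528
  N ⇒ keep positive
  λ: 30′ + 20″ = 30.33333′; 13 + 30.33333/60 = 13.5055556
  E ⇒ keep positive
Point 5:
  φ: 11′ + 43.8″ = 11.73000′; 17 + 11.73000/60 = 17.1955000
  N ⇒ keep positive
  Lon: 13′ + 19.4″ = 13.32333′; 82 + 13.32333/60 = 82.2220556
  E ⇒ keep positive
Point 6:
  φ: 43 + 22/60 + 28.2/3600 = 43.3745000
  S → negative
  Lon: 37° + 59/60 + 45.1/3600 = 37 + 0.983333 + 0.012528 = 37.9958611
  E → positive

1. -33.048556, -0.975661
2. 27.437907, -81.642233
3. 49.586639, -70.093694
4. 2.440853, 13.505556
5. 17.195500, 82.222056
6. -43.374500, 37.995861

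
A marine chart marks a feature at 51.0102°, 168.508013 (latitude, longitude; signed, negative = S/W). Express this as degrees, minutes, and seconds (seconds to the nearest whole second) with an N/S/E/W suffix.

φ: 0.010200 × 60 = 0.61200′ → 0′, remainder × 60 = 36.72″
Longitude: 0.508013 × 60 = 30.48078′ → 30′, remainder × 60 = 28.85″

51°00′37″ N, 168°30′29″ E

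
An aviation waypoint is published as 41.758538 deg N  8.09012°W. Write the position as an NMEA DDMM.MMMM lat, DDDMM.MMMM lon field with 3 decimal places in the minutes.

Latitude: fractional part 0.758538 → 45.51228 minutes
Lon: 8° + 0.090120 × 60 = 8° 5.40720′

4145.512,N / 00805.407,W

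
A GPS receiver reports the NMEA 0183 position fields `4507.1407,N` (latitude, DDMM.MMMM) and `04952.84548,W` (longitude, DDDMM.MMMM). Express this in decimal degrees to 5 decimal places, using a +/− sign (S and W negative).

φ: degrees = first 2 digits = 45, minutes = 7.1407; 45 + 7.1407/60 = 45.119012
N ⇒ keep positive
Lon: split at 3 digits → 049° and 52.84548′; 49 + 52.84548/60 = 49.880758
W ⇒ negate

45.11901, -49.88076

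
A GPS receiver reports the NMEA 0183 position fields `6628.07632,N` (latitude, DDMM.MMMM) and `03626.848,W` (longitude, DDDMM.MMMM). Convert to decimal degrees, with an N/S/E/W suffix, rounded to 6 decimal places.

Latitude: split at 2 digits → 66° and 28.07632′; 66 + 28.07632/60 = 66.4679387
Lon: degrees = first 3 digits = 36, minutes = 26.848; 36 + 26.848/60 = 36.4474667

66.467939° N, 36.447467° W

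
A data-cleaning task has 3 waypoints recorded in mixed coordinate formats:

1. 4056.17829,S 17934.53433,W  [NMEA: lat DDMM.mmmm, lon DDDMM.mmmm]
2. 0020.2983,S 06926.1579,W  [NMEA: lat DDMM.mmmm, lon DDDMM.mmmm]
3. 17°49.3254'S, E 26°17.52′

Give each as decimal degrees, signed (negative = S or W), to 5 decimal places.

Point 1:
  Lat: split at 2 digits → 40° and 56.17829′; 40 + 56.17829/60 = 40.936305
  S ⇒ negate
  λ: degrees = first 3 digits = 179, minutes = 34.53433; 179 + 34.53433/60 = 179.575572
  hemisphere W, so the sign is −
Point 2:
  φ: degrees = first 2 digits = 0, minutes = 20.2983; 0 + 20.2983/60 = 0.338305
  hemisphere S, so the sign is −
  λ: split at 3 digits → 069° and 26.1579′; 69 + 26.1579/60 = 69.435965
  W ⇒ negate
Point 3:
  φ: 17 + 49.3254/60 = 17.822090
  S ⇒ negate
  Longitude: 26 + 17.52/60 = 26.292000
  E → positive

1. -40.93630, -179.57557
2. -0.33831, -69.43597
3. -17.82209, 26.29200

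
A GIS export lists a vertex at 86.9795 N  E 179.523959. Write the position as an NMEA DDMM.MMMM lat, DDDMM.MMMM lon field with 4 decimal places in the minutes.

8658.7700,N / 17931.4375,E

Lat: minutes = (86.979500 − 86) × 60 = 58.770000
λ: minutes = (179.523959 − 179) × 60 = 31.437540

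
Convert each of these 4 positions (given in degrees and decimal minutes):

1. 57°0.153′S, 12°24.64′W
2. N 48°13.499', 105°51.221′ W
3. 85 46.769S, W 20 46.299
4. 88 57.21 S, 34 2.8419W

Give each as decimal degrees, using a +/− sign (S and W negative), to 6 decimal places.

Point 1:
  Lat: 57 + 0.153/60 = 57.0025500
  S ⇒ negate
  Lon: 12 + 24.64/60 = 12.4106667
  hemisphere W, so the sign is −
Point 2:
  Latitude: 13.499′ = 0.224983°; total 48.2249833
  N → positive
  λ: 105 + 51.221/60 = 105.8536833
  W ⇒ negate
Point 3:
  Latitude: 85 + 46.769/60 = 85.7794833
  S ⇒ negate
  Longitude: 46.299′ = 0.771650°; total 20.7716500
  W → negative
Point 4:
  φ: 88 + 57.21/60 = 88.9535000
  S → negative
  Lon: 34 + 2.8419/60 = 34.0473650
  hemisphere W, so the sign is −

1. -57.002550, -12.410667
2. 48.224983, -105.853683
3. -85.779483, -20.771650
4. -88.953500, -34.047365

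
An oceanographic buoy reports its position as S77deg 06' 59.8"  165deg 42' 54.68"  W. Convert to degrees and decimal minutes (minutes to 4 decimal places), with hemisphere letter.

Lat: seconds/60 = 0.99667; minutes = 6 + 0.99667 = 6.996667
Longitude: 42 + 54.68/60 = 42.911333′

77° 6.9967′ S, 165° 42.9113′ W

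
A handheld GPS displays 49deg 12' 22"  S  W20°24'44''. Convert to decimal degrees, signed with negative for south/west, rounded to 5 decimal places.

Lat: 12′ + 22″ = 12.36667′; 49 + 12.36667/60 = 49.206111
S → negative
λ: 20 + 24/60 + 44/3600 = 20.412222
hemisphere W, so the sign is −

-49.20611, -20.41222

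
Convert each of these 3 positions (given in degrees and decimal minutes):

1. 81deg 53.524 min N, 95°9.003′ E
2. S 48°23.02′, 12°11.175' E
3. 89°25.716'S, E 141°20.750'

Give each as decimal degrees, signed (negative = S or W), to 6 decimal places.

1. 81.892067, 95.150050
2. -48.383667, 12.186250
3. -89.428600, 141.345833

Point 1:
  Lat: 81 + 53.524/60 = 81.8920667
  N ⇒ keep positive
  λ: 9.003′ = 0.150050°; total 95.1500500
  E ⇒ keep positive
Point 2:
  Lat: 48 + 23.02/60 = 48.3836667
  S ⇒ negate
  Lon: 11.175′ = 0.186250°; total 12.1862500
  E ⇒ keep positive
Point 3:
  φ: 89 + 25.716/60 = 89.4286000
  hemisphere S, so the sign is −
  λ: 20.75′ = 0.345833°; total 141.3458333
  E ⇒ keep positive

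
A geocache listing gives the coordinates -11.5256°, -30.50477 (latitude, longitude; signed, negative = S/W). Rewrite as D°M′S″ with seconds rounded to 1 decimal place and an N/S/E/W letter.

Latitude is negative → S; |value| = 11.525600
Lat: whole degrees 11; 31.53600′ → 31′ and 32.160″
Longitude is negative → W; |value| = 30.504770
λ: whole degrees 30; 30.28620′ → 30′ and 17.172″

11°31′32.2″ S, 30°30′17.2″ W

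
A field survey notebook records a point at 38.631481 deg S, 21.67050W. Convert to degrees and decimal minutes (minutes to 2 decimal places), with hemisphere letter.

Lat: minutes = (38.631481 − 38) × 60 = 37.8889
Lon: fractional part 0.670500 → 40.2300 minutes

38° 37.89′ S, 21° 40.23′ W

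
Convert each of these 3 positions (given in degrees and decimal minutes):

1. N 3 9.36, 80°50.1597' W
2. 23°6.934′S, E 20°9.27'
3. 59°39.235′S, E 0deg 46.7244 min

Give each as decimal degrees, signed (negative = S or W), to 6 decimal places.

Point 1:
  Latitude: 9.36′ = 0.156000°; total 3.1560000
  N → positive
  λ: 80 + 50.1597/60 = 80.8359950
  hemisphere W, so the sign is −
Point 2:
  φ: 6.934′ = 0.115567°; total 23.1155667
  hemisphere S, so the sign is −
  λ: 20 + 9.27/60 = 20.1545000
  E → positive
Point 3:
  Latitude: 39.235′ = 0.653917°; total 59.6539167
  hemisphere S, so the sign is −
  Longitude: 0 + 46.7244/60 = 0.7787400
  E ⇒ keep positive

1. 3.156000, -80.835995
2. -23.115567, 20.154500
3. -59.653917, 0.778740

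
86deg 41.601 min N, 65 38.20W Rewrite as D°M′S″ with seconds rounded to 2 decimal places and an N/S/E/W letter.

Lat: fractional minutes 0.60100 × 60 = 36.0600″
Lon: 38.20000′ → 38′ and 0.20000 × 60 = 12.0000″

86°41′36.06″ N, 65°38′12.00″ W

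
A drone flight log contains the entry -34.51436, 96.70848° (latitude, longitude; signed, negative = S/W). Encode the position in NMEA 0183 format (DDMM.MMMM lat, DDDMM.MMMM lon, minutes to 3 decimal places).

Latitude is negative → S; |value| = 34.514360
Lat: fractional part 0.514360 → 30.86160 minutes
λ: fractional part 0.708480 → 42.50880 minutes

3430.862,S / 09642.509,E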